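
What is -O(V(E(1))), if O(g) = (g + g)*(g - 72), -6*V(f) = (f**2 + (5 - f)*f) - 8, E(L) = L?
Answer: 143/2 ≈ 71.500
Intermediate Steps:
V(f) = 4/3 - f**2/6 - f*(5 - f)/6 (V(f) = -((f**2 + (5 - f)*f) - 8)/6 = -((f**2 + f*(5 - f)) - 8)/6 = -(-8 + f**2 + f*(5 - f))/6 = 4/3 - f**2/6 - f*(5 - f)/6)
O(g) = 2*g*(-72 + g) (O(g) = (2*g)*(-72 + g) = 2*g*(-72 + g))
-O(V(E(1))) = -2*(4/3 - 5/6*1)*(-72 + (4/3 - 5/6*1)) = -2*(4/3 - 5/6)*(-72 + (4/3 - 5/6)) = -2*(-72 + 1/2)/2 = -2*(-143)/(2*2) = -1*(-143/2) = 143/2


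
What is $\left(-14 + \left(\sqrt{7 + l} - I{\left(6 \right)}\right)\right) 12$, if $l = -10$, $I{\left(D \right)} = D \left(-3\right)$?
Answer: $48 + 12 i \sqrt{3} \approx 48.0 + 20.785 i$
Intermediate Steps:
$I{\left(D \right)} = - 3 D$
$\left(-14 + \left(\sqrt{7 + l} - I{\left(6 \right)}\right)\right) 12 = \left(-14 + \left(\sqrt{7 - 10} - \left(-3\right) 6\right)\right) 12 = \left(-14 + \left(\sqrt{-3} - -18\right)\right) 12 = \left(-14 + \left(i \sqrt{3} + 18\right)\right) 12 = \left(-14 + \left(18 + i \sqrt{3}\right)\right) 12 = \left(4 + i \sqrt{3}\right) 12 = 48 + 12 i \sqrt{3}$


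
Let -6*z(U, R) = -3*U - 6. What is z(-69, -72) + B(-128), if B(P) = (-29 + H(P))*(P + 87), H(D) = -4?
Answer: 2639/2 ≈ 1319.5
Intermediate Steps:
z(U, R) = 1 + U/2 (z(U, R) = -(-3*U - 6)/6 = -(-6 - 3*U)/6 = 1 + U/2)
B(P) = -2871 - 33*P (B(P) = (-29 - 4)*(P + 87) = -33*(87 + P) = -2871 - 33*P)
z(-69, -72) + B(-128) = (1 + (½)*(-69)) + (-2871 - 33*(-128)) = (1 - 69/2) + (-2871 + 4224) = -67/2 + 1353 = 2639/2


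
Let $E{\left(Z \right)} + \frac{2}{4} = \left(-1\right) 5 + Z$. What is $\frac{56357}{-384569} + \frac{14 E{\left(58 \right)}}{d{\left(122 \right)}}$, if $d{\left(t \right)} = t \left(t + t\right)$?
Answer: $- \frac{1394976961}{11447849992} \approx -0.12185$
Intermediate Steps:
$E{\left(Z \right)} = - \frac{11}{2} + Z$ ($E{\left(Z \right)} = - \frac{1}{2} + \left(\left(-1\right) 5 + Z\right) = - \frac{1}{2} + \left(-5 + Z\right) = - \frac{11}{2} + Z$)
$d{\left(t \right)} = 2 t^{2}$ ($d{\left(t \right)} = t 2 t = 2 t^{2}$)
$\frac{56357}{-384569} + \frac{14 E{\left(58 \right)}}{d{\left(122 \right)}} = \frac{56357}{-384569} + \frac{14 \left(- \frac{11}{2} + 58\right)}{2 \cdot 122^{2}} = 56357 \left(- \frac{1}{384569}\right) + \frac{14 \cdot \frac{105}{2}}{2 \cdot 14884} = - \frac{56357}{384569} + \frac{735}{29768} = - \frac{1394976961}{11447849992}$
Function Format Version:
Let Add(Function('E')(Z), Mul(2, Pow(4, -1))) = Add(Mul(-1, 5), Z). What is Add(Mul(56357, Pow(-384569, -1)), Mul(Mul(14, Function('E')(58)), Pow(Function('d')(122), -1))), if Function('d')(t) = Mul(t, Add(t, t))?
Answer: Rational(-1394976961, 11447849992) ≈ -0.12185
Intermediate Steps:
Function('E')(Z) = Add(Rational(-11, 2), Z) (Function('E')(Z) = Add(Rational(-1, 2), Add(Mul(-1, 5), Z)) = Add(Rational(-1, 2), Add(-5, Z)) = Add(Rational(-11, 2), Z))
Function('d')(t) = Mul(2, Pow(t, 2)) (Function('d')(t) = Mul(t, Mul(2, t)) = Mul(2, Pow(t, 2)))
Add(Mul(56357, Pow(-384569, -1)), Mul(Mul(14, Function('E')(58)), Pow(Function('d')(122), -1))) = Add(Mul(56357, Pow(-384569, -1)), Mul(Mul(14, Add(Rational(-11, 2), 58)), Pow(Mul(2, Pow(122, 2)), -1))) = Add(Mul(56357, Rational(-1, 384569)), Mul(Mul(14, Rational(105, 2)), Pow(Mul(2, 14884), -1))) = Add(Rational(-56357, 384569), Mul(735, Pow(29768, -1))) = Add(Rational(-56357, 384569), Mul(735, Rational(1, 29768))) = Add(Rational(-56357, 384569), Rational(735, 29768)) = Rational(-1394976961, 11447849992)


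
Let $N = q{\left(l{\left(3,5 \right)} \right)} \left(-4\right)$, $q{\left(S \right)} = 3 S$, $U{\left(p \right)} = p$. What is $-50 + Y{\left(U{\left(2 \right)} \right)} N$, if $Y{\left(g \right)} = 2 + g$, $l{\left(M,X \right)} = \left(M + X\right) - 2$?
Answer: $-338$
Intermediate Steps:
$l{\left(M,X \right)} = -2 + M + X$
$N = -72$ ($N = 3 \left(-2 + 3 + 5\right) \left(-4\right) = 3 \cdot 6 \left(-4\right) = 18 \left(-4\right) = -72$)
$-50 + Y{\left(U{\left(2 \right)} \right)} N = -50 + \left(2 + 2\right) \left(-72\right) = -50 + 4 \left(-72\right) = -50 - 288 = -338$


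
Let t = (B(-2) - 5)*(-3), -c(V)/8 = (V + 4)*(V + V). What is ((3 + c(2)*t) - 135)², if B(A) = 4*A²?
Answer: 38489616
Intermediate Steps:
c(V) = -16*V*(4 + V) (c(V) = -8*(V + 4)*(V + V) = -8*(4 + V)*2*V = -16*V*(4 + V))
t = -33 (t = (4*(-2)² - 5)*(-3) = (4*4 - 5)*(-3) = (16 - 5)*(-3) = 11*(-3) = -33)
((3 + c(2)*t) - 135)² = ((3 - 16*2*(4 + 2)*(-33)) - 135)² = ((3 - 16*2*6*(-33)) - 135)² = ((3 - 192*(-33)) - 135)² = ((3 + 6336) - 135)² = (6339 - 135)² = 6204² = 38489616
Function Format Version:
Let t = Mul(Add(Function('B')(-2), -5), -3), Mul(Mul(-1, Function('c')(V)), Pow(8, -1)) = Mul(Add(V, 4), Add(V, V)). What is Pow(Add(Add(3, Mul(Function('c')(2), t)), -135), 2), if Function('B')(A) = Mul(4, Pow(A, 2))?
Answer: 38489616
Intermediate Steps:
Function('c')(V) = Mul(-16, V, Add(4, V)) (Function('c')(V) = Mul(-8, Mul(Add(V, 4), Add(V, V))) = Mul(-8, Mul(Add(4, V), Mul(2, V))) = Mul(-8, Mul(2, V, Add(4, V))) = Mul(-16, V, Add(4, V)))
t = -33 (t = Mul(Add(Mul(4, Pow(-2, 2)), -5), -3) = Mul(Add(Mul(4, 4), -5), -3) = Mul(Add(16, -5), -3) = Mul(11, -3) = -33)
Pow(Add(Add(3, Mul(Function('c')(2), t)), -135), 2) = Pow(Add(Add(3, Mul(Mul(-16, 2, Add(4, 2)), -33)), -135), 2) = Pow(Add(Add(3, Mul(Mul(-16, 2, 6), -33)), -135), 2) = Pow(Add(Add(3, Mul(-192, -33)), -135), 2) = Pow(Add(Add(3, 6336), -135), 2) = Pow(Add(6339, -135), 2) = Pow(6204, 2) = 38489616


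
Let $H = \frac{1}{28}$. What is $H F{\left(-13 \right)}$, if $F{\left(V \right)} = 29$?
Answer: $\frac{29}{28} \approx 1.0357$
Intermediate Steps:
$H = \frac{1}{28} \approx 0.035714$
$H F{\left(-13 \right)} = \frac{1}{28} \cdot 29 = \frac{29}{28}$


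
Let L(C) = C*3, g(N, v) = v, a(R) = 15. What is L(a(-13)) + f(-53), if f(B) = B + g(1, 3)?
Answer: -5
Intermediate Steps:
L(C) = 3*C
f(B) = 3 + B (f(B) = B + 3 = 3 + B)
L(a(-13)) + f(-53) = 3*15 + (3 - 53) = 45 - 50 = -5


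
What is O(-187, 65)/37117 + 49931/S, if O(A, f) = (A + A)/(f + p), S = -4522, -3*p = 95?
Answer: -3309535114/299719775 ≈ -11.042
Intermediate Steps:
p = -95/3 (p = -⅓*95 = -95/3 ≈ -31.667)
O(A, f) = 2*A/(-95/3 + f) (O(A, f) = (A + A)/(f - 95/3) = (2*A)/(-95/3 + f) = 2*A/(-95/3 + f))
O(-187, 65)/37117 + 49931/S = (6*(-187)/(-95 + 3*65))/37117 + 49931/(-4522) = (6*(-187)/(-95 + 195))*(1/37117) + 49931*(-1/4522) = (6*(-187)/100)*(1/37117) - 7133/646 = (6*(-187)*(1/100))*(1/37117) - 7133/646 = -561/50*1/37117 - 7133/646 = -561/1855850 - 7133/646 = -3309535114/299719775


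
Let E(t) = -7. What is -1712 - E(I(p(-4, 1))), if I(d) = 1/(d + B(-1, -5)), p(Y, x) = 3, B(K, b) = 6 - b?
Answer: -1705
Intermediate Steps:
I(d) = 1/(11 + d) (I(d) = 1/(d + (6 - 1*(-5))) = 1/(d + (6 + 5)) = 1/(d + 11) = 1/(11 + d))
-1712 - E(I(p(-4, 1))) = -1712 - 1*(-7) = -1712 + 7 = -1705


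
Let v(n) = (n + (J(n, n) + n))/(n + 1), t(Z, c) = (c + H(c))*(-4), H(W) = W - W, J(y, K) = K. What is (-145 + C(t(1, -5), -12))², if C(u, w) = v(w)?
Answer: 2430481/121 ≈ 20087.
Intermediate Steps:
H(W) = 0
t(Z, c) = -4*c (t(Z, c) = (c + 0)*(-4) = c*(-4) = -4*c)
v(n) = 3*n/(1 + n) (v(n) = (n + (n + n))/(n + 1) = (n + 2*n)/(1 + n) = (3*n)/(1 + n) = 3*n/(1 + n))
C(u, w) = 3*w/(1 + w)
(-145 + C(t(1, -5), -12))² = (-145 + 3*(-12)/(1 - 12))² = (-145 + 3*(-12)/(-11))² = (-145 + 3*(-12)*(-1/11))² = (-145 + 36/11)² = (-1559/11)² = 2430481/121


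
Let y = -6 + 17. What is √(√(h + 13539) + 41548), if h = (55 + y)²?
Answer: √(41548 + √17895) ≈ 204.16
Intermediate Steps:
y = 11
h = 4356 (h = (55 + 11)² = 66² = 4356)
√(√(h + 13539) + 41548) = √(√(4356 + 13539) + 41548) = √(√17895 + 41548) = √(41548 + √17895)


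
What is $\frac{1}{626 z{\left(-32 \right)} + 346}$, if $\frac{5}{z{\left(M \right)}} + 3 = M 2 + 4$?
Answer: $\frac{63}{18668} \approx 0.0033748$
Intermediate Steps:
$z{\left(M \right)} = \frac{5}{1 + 2 M}$ ($z{\left(M \right)} = \frac{5}{-3 + \left(M 2 + 4\right)} = \frac{5}{-3 + \left(2 M + 4\right)} = \frac{5}{-3 + \left(4 + 2 M\right)} = \frac{5}{1 + 2 M}$)
$\frac{1}{626 z{\left(-32 \right)} + 346} = \frac{1}{626 \frac{5}{1 + 2 \left(-32\right)} + 346} = \frac{1}{626 \frac{5}{1 - 64} + 346} = \frac{1}{626 \frac{5}{-63} + 346} = \frac{1}{626 \cdot 5 \left(- \frac{1}{63}\right) + 346} = \frac{1}{626 \left(- \frac{5}{63}\right) + 346} = \frac{1}{- \frac{3130}{63} + 346} = \frac{1}{\frac{18668}{63}} = \frac{63}{18668}$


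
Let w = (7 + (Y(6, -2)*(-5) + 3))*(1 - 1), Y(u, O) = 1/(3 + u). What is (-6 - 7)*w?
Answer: 0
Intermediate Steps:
w = 0 (w = (7 + (-5/(3 + 6) + 3))*(1 - 1) = (7 + (-5/9 + 3))*0 = (7 + 22/9)*0 = (85/9)*0 = 0)
(-6 - 7)*w = (-6 - 7)*0 = -13*0 = 0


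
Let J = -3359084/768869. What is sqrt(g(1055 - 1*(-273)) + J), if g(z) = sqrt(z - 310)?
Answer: sqrt(-2582695555996 + 591159539161*sqrt(1018))/768869 ≈ 5.2476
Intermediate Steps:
J = -3359084/768869 (J = -3359084*1/768869 = -3359084/768869 ≈ -4.3689)
g(z) = sqrt(-310 + z)
sqrt(g(1055 - 1*(-273)) + J) = sqrt(sqrt(-310 + (1055 - 1*(-273))) - 3359084/768869) = sqrt(sqrt(-310 + (1055 + 273)) - 3359084/768869) = sqrt(sqrt(-310 + 1328) - 3359084/768869) = sqrt(sqrt(1018) - 3359084/768869) = sqrt(-3359084/768869 + sqrt(1018))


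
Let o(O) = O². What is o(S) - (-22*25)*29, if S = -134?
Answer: 33906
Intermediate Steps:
o(S) - (-22*25)*29 = (-134)² - (-22*25)*29 = 17956 - (-550)*29 = 17956 - 1*(-15950) = 17956 + 15950 = 33906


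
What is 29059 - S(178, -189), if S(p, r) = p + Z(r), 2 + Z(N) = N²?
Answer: -6838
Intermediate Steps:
Z(N) = -2 + N²
S(p, r) = -2 + p + r² (S(p, r) = p + (-2 + r²) = -2 + p + r²)
29059 - S(178, -189) = 29059 - (-2 + 178 + (-189)²) = 29059 - (-2 + 178 + 35721) = 29059 - 1*35897 = 29059 - 35897 = -6838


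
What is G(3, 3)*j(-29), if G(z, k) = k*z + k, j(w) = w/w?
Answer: 12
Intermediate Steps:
j(w) = 1
G(z, k) = k + k*z
G(3, 3)*j(-29) = (3*(1 + 3))*1 = (3*4)*1 = 12*1 = 12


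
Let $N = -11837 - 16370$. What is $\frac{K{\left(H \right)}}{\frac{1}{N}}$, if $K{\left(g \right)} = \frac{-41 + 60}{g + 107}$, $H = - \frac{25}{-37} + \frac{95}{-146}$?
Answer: $- \frac{2895110066}{578149} \approx -5007.5$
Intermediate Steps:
$H = \frac{135}{5402}$ ($H = \left(-25\right) \left(- \frac{1}{37}\right) + 95 \left(- \frac{1}{146}\right) = \frac{25}{37} - \frac{95}{146} = \frac{135}{5402} \approx 0.024991$)
$K{\left(g \right)} = \frac{19}{107 + g}$
$N = -28207$ ($N = -11837 - 16370 = -28207$)
$\frac{K{\left(H \right)}}{\frac{1}{N}} = \frac{19 \frac{1}{107 + \frac{135}{5402}}}{\frac{1}{-28207}} = \frac{19 \frac{1}{\frac{578149}{5402}}}{- \frac{1}{28207}} = 19 \cdot \frac{5402}{578149} \left(-28207\right) = \frac{102638}{578149} \left(-28207\right) = - \frac{2895110066}{578149}$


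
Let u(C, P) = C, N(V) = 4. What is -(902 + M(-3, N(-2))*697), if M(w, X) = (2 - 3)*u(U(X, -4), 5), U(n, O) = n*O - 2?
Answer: -13448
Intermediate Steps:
U(n, O) = -2 + O*n (U(n, O) = O*n - 2 = -2 + O*n)
M(w, X) = 2 + 4*X (M(w, X) = (2 - 3)*(-2 - 4*X) = -(-2 - 4*X) = 2 + 4*X)
-(902 + M(-3, N(-2))*697) = -(902 + (2 + 4*4)*697) = -(902 + (2 + 16)*697) = -(902 + 18*697) = -(902 + 12546) = -1*13448 = -13448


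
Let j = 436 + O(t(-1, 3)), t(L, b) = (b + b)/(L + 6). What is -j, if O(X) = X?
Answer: -2186/5 ≈ -437.20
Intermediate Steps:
t(L, b) = 2*b/(6 + L) (t(L, b) = (2*b)/(6 + L) = 2*b/(6 + L))
j = 2186/5 (j = 436 + 2*3/(6 - 1) = 436 + 2*3/5 = 436 + 2*3*(⅕) = 436 + 6/5 = 2186/5 ≈ 437.20)
-j = -1*2186/5 = -2186/5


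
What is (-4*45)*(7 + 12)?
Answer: -3420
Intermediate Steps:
(-4*45)*(7 + 12) = -180*19 = -3420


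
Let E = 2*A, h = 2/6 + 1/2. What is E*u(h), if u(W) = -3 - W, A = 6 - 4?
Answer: -46/3 ≈ -15.333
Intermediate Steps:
A = 2
h = ⅚ (h = 2*(⅙) + 1*(½) = ⅓ + ½ = ⅚ ≈ 0.83333)
E = 4 (E = 2*2 = 4)
E*u(h) = 4*(-3 - 1*⅚) = 4*(-3 - ⅚) = 4*(-23/6) = -46/3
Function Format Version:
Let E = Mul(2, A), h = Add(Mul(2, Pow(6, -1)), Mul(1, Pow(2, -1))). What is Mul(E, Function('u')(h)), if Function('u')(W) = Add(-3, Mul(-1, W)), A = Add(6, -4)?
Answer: Rational(-46, 3) ≈ -15.333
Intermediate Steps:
A = 2
h = Rational(5, 6) (h = Add(Mul(2, Rational(1, 6)), Mul(1, Rational(1, 2))) = Add(Rational(1, 3), Rational(1, 2)) = Rational(5, 6) ≈ 0.83333)
E = 4 (E = Mul(2, 2) = 4)
Mul(E, Function('u')(h)) = Mul(4, Add(-3, Mul(-1, Rational(5, 6)))) = Mul(4, Add(-3, Rational(-5, 6))) = Mul(4, Rational(-23, 6)) = Rational(-46, 3)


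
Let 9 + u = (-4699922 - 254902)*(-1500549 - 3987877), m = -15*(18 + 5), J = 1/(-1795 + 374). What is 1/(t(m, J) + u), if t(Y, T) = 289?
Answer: 1/27194184867304 ≈ 3.6773e-14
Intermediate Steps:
J = -1/1421 (J = 1/(-1421) = -1/1421 ≈ -0.00070373)
m = -345 (m = -15*23 = -345)
u = 27194184867015 (u = -9 + (-4699922 - 254902)*(-1500549 - 3987877) = -9 - 4954824*(-5488426) = -9 + 27194184867024 = 27194184867015)
1/(t(m, J) + u) = 1/(289 + 27194184867015) = 1/27194184867304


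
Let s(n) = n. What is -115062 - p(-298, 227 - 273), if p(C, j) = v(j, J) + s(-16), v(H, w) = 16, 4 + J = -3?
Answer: -115062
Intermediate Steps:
J = -7 (J = -4 - 3 = -7)
p(C, j) = 0 (p(C, j) = 16 - 16 = 0)
-115062 - p(-298, 227 - 273) = -115062 - 1*0 = -115062 + 0 = -115062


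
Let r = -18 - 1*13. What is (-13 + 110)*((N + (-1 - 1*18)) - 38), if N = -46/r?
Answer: -166937/31 ≈ -5385.1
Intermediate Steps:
r = -31 (r = -18 - 13 = -31)
N = 46/31 (N = -46/(-31) = -46*(-1/31) = 46/31 ≈ 1.4839)
(-13 + 110)*((N + (-1 - 1*18)) - 38) = (-13 + 110)*((46/31 + (-1 - 1*18)) - 38) = 97*((46/31 + (-1 - 18)) - 38) = 97*((46/31 - 19) - 38) = 97*(-543/31 - 38) = 97*(-1721/31) = -166937/31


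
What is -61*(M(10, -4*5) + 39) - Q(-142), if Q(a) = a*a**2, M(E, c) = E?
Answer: 2860299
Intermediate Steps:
Q(a) = a**3
-61*(M(10, -4*5) + 39) - Q(-142) = -61*(10 + 39) - 1*(-142)**3 = -61*49 - 1*(-2863288) = -2989 + 2863288 = 2860299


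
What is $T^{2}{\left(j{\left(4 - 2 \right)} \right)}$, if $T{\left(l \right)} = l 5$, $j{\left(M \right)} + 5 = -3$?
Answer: $1600$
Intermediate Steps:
$j{\left(M \right)} = -8$ ($j{\left(M \right)} = -5 - 3 = -8$)
$T{\left(l \right)} = 5 l$
$T^{2}{\left(j{\left(4 - 2 \right)} \right)} = \left(5 \left(-8\right)\right)^{2} = \left(-40\right)^{2} = 1600$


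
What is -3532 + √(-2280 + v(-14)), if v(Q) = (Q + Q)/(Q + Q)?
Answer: -3532 + I*√2279 ≈ -3532.0 + 47.739*I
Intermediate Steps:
v(Q) = 1 (v(Q) = (2*Q)/((2*Q)) = (2*Q)*(1/(2*Q)) = 1)
-3532 + √(-2280 + v(-14)) = -3532 + √(-2280 + 1) = -3532 + √(-2279) = -3532 + I*√2279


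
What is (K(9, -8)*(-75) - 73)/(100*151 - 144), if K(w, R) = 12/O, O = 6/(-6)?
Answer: 827/14956 ≈ 0.055296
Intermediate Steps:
O = -1 (O = 6*(-⅙) = -1)
K(w, R) = -12 (K(w, R) = 12/(-1) = 12*(-1) = -12)
(K(9, -8)*(-75) - 73)/(100*151 - 144) = (-12*(-75) - 73)/(100*151 - 144) = (900 - 73)/(15100 - 144) = 827/14956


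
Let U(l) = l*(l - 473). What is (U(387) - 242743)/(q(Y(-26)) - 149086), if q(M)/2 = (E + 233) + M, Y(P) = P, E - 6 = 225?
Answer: 55205/29642 ≈ 1.8624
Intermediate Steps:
E = 231 (E = 6 + 225 = 231)
q(M) = 928 + 2*M (q(M) = 2*((231 + 233) + M) = 2*(464 + M) = 928 + 2*M)
U(l) = l*(-473 + l)
(U(387) - 242743)/(q(Y(-26)) - 149086) = (387*(-473 + 387) - 242743)/((928 + 2*(-26)) - 149086) = (387*(-86) - 242743)/((928 - 52) - 149086) = (-33282 - 242743)/(876 - 149086) = -276025/(-148210) = -276025*(-1/148210) = 55205/29642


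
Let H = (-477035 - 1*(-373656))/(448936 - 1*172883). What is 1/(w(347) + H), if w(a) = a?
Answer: 276053/95687012 ≈ 0.0028850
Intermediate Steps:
H = -103379/276053 (H = (-477035 + 373656)/(448936 - 172883) = -103379/276053 ≈ -0.37449)
1/(w(347) + H) = 1/(347 - 103379/276053) = 1/(95687012/276053) = 276053/95687012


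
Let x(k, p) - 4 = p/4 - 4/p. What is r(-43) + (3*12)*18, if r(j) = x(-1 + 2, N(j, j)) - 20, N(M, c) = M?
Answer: 106871/172 ≈ 621.34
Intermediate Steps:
x(k, p) = 4 - 4/p + p/4 (x(k, p) = 4 + (p/4 - 4/p) = 4 + (-4/p + p/4) = 4 - 4/p + p/4)
r(j) = -16 - 4/j + j/4 (r(j) = (4 - 4/j + j/4) - 20 = -16 - 4/j + j/4)
r(-43) + (3*12)*18 = (-16 - 4/(-43) + (1/4)*(-43)) + (3*12)*18 = (-16 - 4*(-1/43) - 43/4) + 36*18 = (-16 + 4/43 - 43/4) + 648 = -4585/172 + 648 = 106871/172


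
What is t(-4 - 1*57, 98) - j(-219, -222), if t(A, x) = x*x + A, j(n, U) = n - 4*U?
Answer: 8874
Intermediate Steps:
t(A, x) = A + x**2 (t(A, x) = x**2 + A = A + x**2)
t(-4 - 1*57, 98) - j(-219, -222) = ((-4 - 1*57) + 98**2) - (-219 - 4*(-222)) = ((-4 - 57) + 9604) - (-219 + 888) = (-61 + 9604) - 1*669 = 9543 - 669 = 8874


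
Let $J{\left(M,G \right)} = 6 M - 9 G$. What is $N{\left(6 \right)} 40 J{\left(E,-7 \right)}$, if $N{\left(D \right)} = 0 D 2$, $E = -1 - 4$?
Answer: $0$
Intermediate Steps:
$E = -5$
$N{\left(D \right)} = 0$ ($N{\left(D \right)} = 0 \cdot 2 = 0$)
$J{\left(M,G \right)} = - 9 G + 6 M$
$N{\left(6 \right)} 40 J{\left(E,-7 \right)} = 0 \cdot 40 \left(\left(-9\right) \left(-7\right) + 6 \left(-5\right)\right) = 0 \left(63 - 30\right) = 0 \cdot 33 = 0$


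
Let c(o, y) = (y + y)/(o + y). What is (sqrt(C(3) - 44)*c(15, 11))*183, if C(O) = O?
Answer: 2013*I*sqrt(41)/13 ≈ 991.5*I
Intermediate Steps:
c(o, y) = 2*y/(o + y) (c(o, y) = (2*y)/(o + y) = 2*y/(o + y))
(sqrt(C(3) - 44)*c(15, 11))*183 = (sqrt(3 - 44)*(2*11/(15 + 11)))*183 = (sqrt(-41)*(2*11/26))*183 = ((I*sqrt(41))*(2*11*(1/26)))*183 = ((I*sqrt(41))*(11/13))*183 = (11*I*sqrt(41)/13)*183 = 2013*I*sqrt(41)/13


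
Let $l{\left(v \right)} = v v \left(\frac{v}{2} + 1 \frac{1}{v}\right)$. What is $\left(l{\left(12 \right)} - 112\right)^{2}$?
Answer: $583696$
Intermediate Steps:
$l{\left(v \right)} = v^{2} \left(\frac{1}{v} + \frac{v}{2}\right)$ ($l{\left(v \right)} = v^{2} \left(v \frac{1}{2} + \frac{1}{v}\right) = v^{2} \left(\frac{v}{2} + \frac{1}{v}\right) = v^{2} \left(\frac{1}{v} + \frac{v}{2}\right)$)
$\left(l{\left(12 \right)} - 112\right)^{2} = \left(\left(12 + \frac{12^{3}}{2}\right) - 112\right)^{2} = \left(\left(12 + \frac{1}{2} \cdot 1728\right) - 112\right)^{2} = \left(\left(12 + 864\right) - 112\right)^{2} = \left(876 - 112\right)^{2} = 764^{2} = 583696$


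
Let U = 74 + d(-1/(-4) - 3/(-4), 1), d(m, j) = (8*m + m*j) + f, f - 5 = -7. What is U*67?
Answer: 5427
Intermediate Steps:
f = -2 (f = 5 - 7 = -2)
d(m, j) = -2 + 8*m + j*m (d(m, j) = (8*m + m*j) - 2 = (8*m + j*m) - 2 = -2 + 8*m + j*m)
U = 81 (U = 74 + (-2 + 8*(-1/(-4) - 3/(-4)) + 1*(-1/(-4) - 3/(-4))) = 74 + (-2 + 8*(-1*(-¼) - 3*(-¼)) + 1*(-1*(-¼) - 3*(-¼))) = 74 + (-2 + 8*(¼ + ¾) + 1*(¼ + ¾)) = 74 + (-2 + 8*1 + 1*1) = 74 + (-2 + 8 + 1) = 74 + 7 = 81)
U*67 = 81*67 = 5427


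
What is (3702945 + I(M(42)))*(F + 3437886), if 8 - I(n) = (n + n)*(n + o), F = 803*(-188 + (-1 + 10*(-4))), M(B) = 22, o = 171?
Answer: 12021772399539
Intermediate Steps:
F = -183887 (F = 803*(-188 + (-1 - 40)) = 803*(-188 - 41) = 803*(-229) = -183887)
I(n) = 8 - 2*n*(171 + n) (I(n) = 8 - (n + n)*(n + 171) = 8 - 2*n*(171 + n))
(3702945 + I(M(42)))*(F + 3437886) = (3702945 + (8 - 342*22 - 2*22²))*(-183887 + 3437886) = (3702945 + (8 - 7524 - 2*484))*3253999 = (3702945 + (8 - 7524 - 968))*3253999 = (3702945 - 8484)*3253999 = 3694461*3253999 = 12021772399539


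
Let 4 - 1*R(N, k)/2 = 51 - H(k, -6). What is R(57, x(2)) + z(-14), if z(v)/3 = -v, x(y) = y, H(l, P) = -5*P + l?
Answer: 12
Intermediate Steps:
H(l, P) = l - 5*P
z(v) = -3*v (z(v) = 3*(-v) = -3*v)
R(N, k) = -34 + 2*k (R(N, k) = 8 - 2*(51 - (k - 5*(-6))) = 8 - 2*(51 - (k + 30)) = 8 - 2*(51 - (30 + k)) = 8 - 2*(51 + (-30 - k)) = 8 - 2*(21 - k) = 8 + (-42 + 2*k) = -34 + 2*k)
R(57, x(2)) + z(-14) = (-34 + 2*2) - 3*(-14) = (-34 + 4) + 42 = -30 + 42 = 12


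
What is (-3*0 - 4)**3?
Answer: -64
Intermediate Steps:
(-3*0 - 4)**3 = (0 - 4)**3 = (-4)**3 = -64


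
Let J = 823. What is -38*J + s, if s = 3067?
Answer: -28207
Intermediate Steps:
-38*J + s = -38*823 + 3067 = -31274 + 3067 = -28207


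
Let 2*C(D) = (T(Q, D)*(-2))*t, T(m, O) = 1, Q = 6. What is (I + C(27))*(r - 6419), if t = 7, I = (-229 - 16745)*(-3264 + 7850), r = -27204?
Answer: 2617307489333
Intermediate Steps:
I = -77842764 (I = -16974*4586 = -77842764)
C(D) = -7 (C(D) = ((1*(-2))*7)/2 = (-2*7)/2 = (½)*(-14) = -7)
(I + C(27))*(r - 6419) = (-77842764 - 7)*(-27204 - 6419) = -77842771*(-33623) = 2617307489333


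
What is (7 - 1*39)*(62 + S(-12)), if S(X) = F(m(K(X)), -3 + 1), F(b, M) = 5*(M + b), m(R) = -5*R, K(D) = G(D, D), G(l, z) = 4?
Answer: 1536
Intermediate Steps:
K(D) = 4
F(b, M) = 5*M + 5*b
S(X) = -110 (S(X) = 5*(-3 + 1) + 5*(-5*4) = 5*(-2) + 5*(-20) = -10 - 100 = -110)
(7 - 1*39)*(62 + S(-12)) = (7 - 1*39)*(62 - 110) = (7 - 39)*(-48) = -32*(-48) = 1536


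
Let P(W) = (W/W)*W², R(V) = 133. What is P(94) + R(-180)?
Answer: 8969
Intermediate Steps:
P(W) = W² (P(W) = 1*W² = W²)
P(94) + R(-180) = 94² + 133 = 8836 + 133 = 8969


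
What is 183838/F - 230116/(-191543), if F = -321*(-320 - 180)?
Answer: 36073250017/15371325750 ≈ 2.3468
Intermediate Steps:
F = 160500 (F = -321*(-500) = 160500)
183838/F - 230116/(-191543) = 183838/160500 - 230116/(-191543) = 183838*(1/160500) - 230116*(-1/191543) = 91919/80250 + 230116/191543 = 36073250017/15371325750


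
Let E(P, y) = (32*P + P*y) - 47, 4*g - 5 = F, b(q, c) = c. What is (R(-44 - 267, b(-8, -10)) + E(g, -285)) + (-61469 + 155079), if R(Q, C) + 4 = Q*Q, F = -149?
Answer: 199388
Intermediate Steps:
g = -36 (g = 5/4 + (¼)*(-149) = 5/4 - 149/4 = -36)
R(Q, C) = -4 + Q² (R(Q, C) = -4 + Q*Q = -4 + Q²)
E(P, y) = -47 + 32*P + P*y
(R(-44 - 267, b(-8, -10)) + E(g, -285)) + (-61469 + 155079) = ((-4 + (-44 - 267)²) + (-47 + 32*(-36) - 36*(-285))) + (-61469 + 155079) = ((-4 + (-311)²) + (-47 - 1152 + 10260)) + 93610 = ((-4 + 96721) + 9061) + 93610 = (96717 + 9061) + 93610 = 105778 + 93610 = 199388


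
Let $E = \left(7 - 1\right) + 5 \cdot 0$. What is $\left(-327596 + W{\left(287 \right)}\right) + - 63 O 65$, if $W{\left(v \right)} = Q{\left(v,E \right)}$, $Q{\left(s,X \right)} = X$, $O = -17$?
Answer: $-257975$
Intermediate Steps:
$E = 6$ ($E = 6 + 0 = 6$)
$W{\left(v \right)} = 6$
$\left(-327596 + W{\left(287 \right)}\right) + - 63 O 65 = \left(-327596 + 6\right) + \left(-63\right) \left(-17\right) 65 = -327590 + 1071 \cdot 65 = -327590 + 69615 = -257975$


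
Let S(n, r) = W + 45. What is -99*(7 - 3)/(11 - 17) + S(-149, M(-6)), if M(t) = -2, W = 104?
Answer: 215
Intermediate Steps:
S(n, r) = 149 (S(n, r) = 104 + 45 = 149)
-99*(7 - 3)/(11 - 17) + S(-149, M(-6)) = -99*(7 - 3)/(11 - 17) + 149 = -396/(-6) + 149 = -396*(-1)/6 + 149 = -99*(-⅔) + 149 = 66 + 149 = 215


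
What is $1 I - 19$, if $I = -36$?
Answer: $-55$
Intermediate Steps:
$1 I - 19 = 1 \left(-36\right) - 19 = -36 + \left(-22 + 3\right) = -36 - 19 = -55$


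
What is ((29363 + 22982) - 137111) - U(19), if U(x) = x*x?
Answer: -85127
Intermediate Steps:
U(x) = x²
((29363 + 22982) - 137111) - U(19) = ((29363 + 22982) - 137111) - 1*19² = (52345 - 137111) - 1*361 = -84766 - 361 = -85127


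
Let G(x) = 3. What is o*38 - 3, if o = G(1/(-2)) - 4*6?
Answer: -801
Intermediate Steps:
o = -21 (o = 3 - 4*6 = 3 - 24 = -21)
o*38 - 3 = -21*38 - 3 = -798 - 3 = -801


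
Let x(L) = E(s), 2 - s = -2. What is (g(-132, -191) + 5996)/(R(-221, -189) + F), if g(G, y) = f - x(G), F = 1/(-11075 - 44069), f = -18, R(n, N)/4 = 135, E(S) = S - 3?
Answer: 329595688/29777759 ≈ 11.069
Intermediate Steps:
s = 4 (s = 2 - 1*(-2) = 2 + 2 = 4)
E(S) = -3 + S
R(n, N) = 540 (R(n, N) = 4*135 = 540)
x(L) = 1 (x(L) = -3 + 4 = 1)
F = -1/55144 (F = 1/(-55144) = -1/55144 ≈ -1.8134e-5)
g(G, y) = -19 (g(G, y) = -18 - 1*1 = -18 - 1 = -19)
(g(-132, -191) + 5996)/(R(-221, -189) + F) = (-19 + 5996)/(540 - 1/55144) = 5977/(29777759/55144) = 5977*(55144/29777759) = 329595688/29777759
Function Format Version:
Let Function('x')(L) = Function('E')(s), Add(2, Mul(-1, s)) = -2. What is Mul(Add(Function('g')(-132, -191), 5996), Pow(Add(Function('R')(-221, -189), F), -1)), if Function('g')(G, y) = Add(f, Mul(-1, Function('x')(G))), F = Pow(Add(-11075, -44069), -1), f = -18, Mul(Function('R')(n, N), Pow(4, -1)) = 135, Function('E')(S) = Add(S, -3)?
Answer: Rational(329595688, 29777759) ≈ 11.069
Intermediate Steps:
s = 4 (s = Add(2, Mul(-1, -2)) = Add(2, 2) = 4)
Function('E')(S) = Add(-3, S)
Function('R')(n, N) = 540 (Function('R')(n, N) = Mul(4, 135) = 540)
Function('x')(L) = 1 (Function('x')(L) = Add(-3, 4) = 1)
F = Rational(-1, 55144) (F = Pow(-55144, -1) = Rational(-1, 55144) ≈ -1.8134e-5)
Function('g')(G, y) = -19 (Function('g')(G, y) = Add(-18, Mul(-1, 1)) = Add(-18, -1) = -19)
Mul(Add(Function('g')(-132, -191), 5996), Pow(Add(Function('R')(-221, -189), F), -1)) = Mul(Add(-19, 5996), Pow(Add(540, Rational(-1, 55144)), -1)) = Mul(5977, Pow(Rational(29777759, 55144), -1)) = Mul(5977, Rational(55144, 29777759)) = Rational(329595688, 29777759)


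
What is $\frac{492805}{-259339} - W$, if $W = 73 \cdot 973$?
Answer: $- \frac{18421082636}{259339} \approx -71031.0$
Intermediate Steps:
$W = 71029$
$\frac{492805}{-259339} - W = \frac{492805}{-259339} - 71029 = 492805 \left(- \frac{1}{259339}\right) - 71029 = - \frac{492805}{259339} - 71029 = - \frac{18421082636}{259339}$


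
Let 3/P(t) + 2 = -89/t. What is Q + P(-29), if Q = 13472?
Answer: 417719/31 ≈ 13475.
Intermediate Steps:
P(t) = 3/(-2 - 89/t)
Q + P(-29) = 13472 - 3*(-29)/(89 + 2*(-29)) = 13472 - 3*(-29)/(89 - 58) = 13472 - 3*(-29)/31 = 13472 - 3*(-29)*1/31 = 13472 + 87/31 = 417719/31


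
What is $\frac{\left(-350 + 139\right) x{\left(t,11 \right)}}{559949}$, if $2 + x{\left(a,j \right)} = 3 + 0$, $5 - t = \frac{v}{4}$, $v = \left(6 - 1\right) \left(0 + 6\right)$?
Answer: $- \frac{211}{559949} \approx -0.00037682$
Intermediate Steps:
$v = 30$ ($v = 5 \cdot 6 = 30$)
$t = - \frac{5}{2}$ ($t = 5 - \frac{1}{4} \cdot 30 = 5 - \frac{15}{2} = - \frac{5}{2} \approx -2.5$)
$x{\left(a,j \right)} = 1$ ($x{\left(a,j \right)} = -2 + \left(3 + 0\right) = -2 + 3 = 1$)
$\frac{\left(-350 + 139\right) x{\left(t,11 \right)}}{559949} = \frac{\left(-350 + 139\right) 1}{559949} = \left(-211\right) 1 \cdot \frac{1}{559949} = \left(-211\right) \frac{1}{559949} = - \frac{211}{559949}$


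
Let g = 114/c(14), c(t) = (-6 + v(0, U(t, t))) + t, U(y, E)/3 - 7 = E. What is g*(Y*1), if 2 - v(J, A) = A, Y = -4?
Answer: 456/53 ≈ 8.6038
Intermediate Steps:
U(y, E) = 21 + 3*E
v(J, A) = 2 - A
c(t) = -25 - 2*t (c(t) = (-6 + (2 - (21 + 3*t))) + t = (-6 + (2 + (-21 - 3*t))) + t = (-6 + (-19 - 3*t)) + t = (-25 - 3*t) + t = -25 - 2*t)
g = -114/53 (g = 114/(-25 - 2*14) = 114/(-25 - 28) = 114/(-53) = 114*(-1/53) = -114/53 ≈ -2.1509)
g*(Y*1) = -(-456)/53 = -114/53*(-4) = 456/53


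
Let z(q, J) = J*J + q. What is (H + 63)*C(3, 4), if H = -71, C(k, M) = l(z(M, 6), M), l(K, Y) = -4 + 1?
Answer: 24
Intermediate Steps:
z(q, J) = q + J² (z(q, J) = J² + q = q + J²)
l(K, Y) = -3
C(k, M) = -3
(H + 63)*C(3, 4) = (-71 + 63)*(-3) = -8*(-3) = 24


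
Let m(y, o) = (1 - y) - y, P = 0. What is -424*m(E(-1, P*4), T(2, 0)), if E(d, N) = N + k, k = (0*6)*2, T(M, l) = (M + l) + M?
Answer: -424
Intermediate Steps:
T(M, l) = l + 2*M
k = 0 (k = 0*2 = 0)
E(d, N) = N (E(d, N) = N + 0 = N)
m(y, o) = 1 - 2*y
-424*m(E(-1, P*4), T(2, 0)) = -424*(1 - 0*4) = -424*(1 - 2*0) = -424*(1 + 0) = -424*1 = -424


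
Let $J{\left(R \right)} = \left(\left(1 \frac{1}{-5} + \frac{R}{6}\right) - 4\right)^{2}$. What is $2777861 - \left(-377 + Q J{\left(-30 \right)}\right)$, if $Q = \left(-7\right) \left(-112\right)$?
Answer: $\frac{67797006}{25} \approx 2.7119 \cdot 10^{6}$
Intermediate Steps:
$Q = 784$
$J{\left(R \right)} = \left(- \frac{21}{5} + \frac{R}{6}\right)^{2}$ ($J{\left(R \right)} = \left(\left(1 \left(- \frac{1}{5}\right) + R \frac{1}{6}\right) - 4\right)^{2} = \left(\left(- \frac{1}{5} + \frac{R}{6}\right) - 4\right)^{2} = \left(- \frac{21}{5} + \frac{R}{6}\right)^{2}$)
$2777861 - \left(-377 + Q J{\left(-30 \right)}\right) = 2777861 - \left(-377 + 784 \frac{\left(-126 + 5 \left(-30\right)\right)^{2}}{900}\right) = 2777861 - \left(-377 + 784 \frac{\left(-126 - 150\right)^{2}}{900}\right) = 2777861 - \left(-377 + 784 \frac{\left(-276\right)^{2}}{900}\right) = 2777861 - \left(-377 + 784 \cdot \frac{1}{900} \cdot 76176\right) = 2777861 - \left(-377 + 784 \cdot \frac{2116}{25}\right) = 2777861 - \left(-377 + \frac{1658944}{25}\right) = 2777861 - \frac{1649519}{25} = \frac{67797006}{25}$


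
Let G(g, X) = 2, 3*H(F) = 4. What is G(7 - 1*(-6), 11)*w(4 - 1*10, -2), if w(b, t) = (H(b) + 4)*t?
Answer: -64/3 ≈ -21.333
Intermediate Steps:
H(F) = 4/3 (H(F) = (⅓)*4 = 4/3)
w(b, t) = 16*t/3 (w(b, t) = (4/3 + 4)*t = 16*t/3)
G(7 - 1*(-6), 11)*w(4 - 1*10, -2) = 2*((16/3)*(-2)) = 2*(-32/3) = -64/3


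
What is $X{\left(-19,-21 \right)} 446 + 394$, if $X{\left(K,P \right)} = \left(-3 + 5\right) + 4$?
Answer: $3070$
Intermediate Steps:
$X{\left(K,P \right)} = 6$ ($X{\left(K,P \right)} = 2 + 4 = 6$)
$X{\left(-19,-21 \right)} 446 + 394 = 6 \cdot 446 + 394 = 2676 + 394 = 3070$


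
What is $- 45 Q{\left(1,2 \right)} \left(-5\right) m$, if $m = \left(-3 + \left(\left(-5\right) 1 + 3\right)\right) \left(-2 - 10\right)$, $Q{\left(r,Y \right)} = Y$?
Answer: $27000$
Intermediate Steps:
$m = 60$ ($m = \left(-3 + \left(-5 + 3\right)\right) \left(-2 - 10\right) = \left(-3 - 2\right) \left(-12\right) = \left(-5\right) \left(-12\right) = 60$)
$- 45 Q{\left(1,2 \right)} \left(-5\right) m = - 45 \cdot 2 \left(-5\right) 60 = \left(-45\right) \left(-10\right) 60 = 450 \cdot 60 = 27000$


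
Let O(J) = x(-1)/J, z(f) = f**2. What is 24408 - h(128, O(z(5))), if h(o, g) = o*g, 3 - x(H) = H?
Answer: 609688/25 ≈ 24388.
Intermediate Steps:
x(H) = 3 - H
O(J) = 4/J (O(J) = (3 - 1*(-1))/J = (3 + 1)/J = 4/J)
h(o, g) = g*o
24408 - h(128, O(z(5))) = 24408 - 4/(5**2)*128 = 24408 - 4/25*128 = 24408 - 4*(1/25)*128 = 24408 - 4*128/25 = 24408 - 1*512/25 = 24408 - 512/25 = 609688/25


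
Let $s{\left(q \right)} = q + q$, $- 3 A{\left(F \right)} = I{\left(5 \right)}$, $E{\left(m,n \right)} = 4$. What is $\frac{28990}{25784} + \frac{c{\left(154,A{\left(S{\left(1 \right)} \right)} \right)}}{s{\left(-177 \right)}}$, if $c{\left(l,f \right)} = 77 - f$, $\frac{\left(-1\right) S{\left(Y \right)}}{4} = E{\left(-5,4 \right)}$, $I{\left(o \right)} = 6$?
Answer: $\frac{2056381}{2281884} \approx 0.90118$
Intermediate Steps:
$S{\left(Y \right)} = -16$ ($S{\left(Y \right)} = \left(-4\right) 4 = -16$)
$A{\left(F \right)} = -2$ ($A{\left(F \right)} = \left(- \frac{1}{3}\right) 6 = -2$)
$s{\left(q \right)} = 2 q$
$\frac{28990}{25784} + \frac{c{\left(154,A{\left(S{\left(1 \right)} \right)} \right)}}{s{\left(-177 \right)}} = \frac{28990}{25784} + \frac{77 - -2}{2 \left(-177\right)} = 28990 \cdot \frac{1}{25784} + \frac{77 + 2}{-354} = \frac{14495}{12892} + 79 \left(- \frac{1}{354}\right) = \frac{14495}{12892} - \frac{79}{354} = \frac{2056381}{2281884}$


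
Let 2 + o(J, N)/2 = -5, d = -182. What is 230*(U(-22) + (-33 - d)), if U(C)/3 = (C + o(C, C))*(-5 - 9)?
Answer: 382030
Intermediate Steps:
o(J, N) = -14 (o(J, N) = -4 + 2*(-5) = -4 - 10 = -14)
U(C) = 588 - 42*C (U(C) = 3*((C - 14)*(-5 - 9)) = 3*((-14 + C)*(-14)) = 3*(196 - 14*C) = 588 - 42*C)
230*(U(-22) + (-33 - d)) = 230*((588 - 42*(-22)) + (-33 - 1*(-182))) = 230*((588 + 924) + (-33 + 182)) = 230*(1512 + 149) = 230*1661 = 382030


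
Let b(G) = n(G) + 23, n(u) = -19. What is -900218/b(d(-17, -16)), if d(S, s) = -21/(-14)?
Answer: -450109/2 ≈ -2.2505e+5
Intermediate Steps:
d(S, s) = 3/2 (d(S, s) = -21*(-1/14) = 3/2)
b(G) = 4 (b(G) = -19 + 23 = 4)
-900218/b(d(-17, -16)) = -900218/4 = -900218*¼ = -450109/2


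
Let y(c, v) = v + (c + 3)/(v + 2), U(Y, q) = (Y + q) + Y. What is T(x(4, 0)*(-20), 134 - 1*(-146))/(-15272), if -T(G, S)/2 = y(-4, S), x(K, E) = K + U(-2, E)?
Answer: 3433/93624 ≈ 0.036668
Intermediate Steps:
U(Y, q) = q + 2*Y
x(K, E) = -4 + E + K (x(K, E) = K + (E + 2*(-2)) = K + (E - 4) = K + (-4 + E) = -4 + E + K)
y(c, v) = v + (3 + c)/(2 + v)
T(G, S) = -2*(-1 + S² + 2*S)/(2 + S) (T(G, S) = -2*(3 - 4 + S² + 2*S)/(2 + S) = -2*(-1 + S² + 2*S)/(2 + S))
T(x(4, 0)*(-20), 134 - 1*(-146))/(-15272) = (2*(1 - (134 - 1*(-146))² - 2*(134 - 1*(-146)))/(2 + (134 - 1*(-146))))/(-15272) = (2*(1 - (134 + 146)² - 2*(134 + 146))/(2 + (134 + 146)))*(-1/15272) = (2*(1 - 1*280² - 2*280)/(2 + 280))*(-1/15272) = (2*(1 - 1*78400 - 560)/282)*(-1/15272) = (2*(1/282)*(1 - 78400 - 560))*(-1/15272) = (2*(1/282)*(-78959))*(-1/15272) = -78959/141*(-1/15272) = 3433/93624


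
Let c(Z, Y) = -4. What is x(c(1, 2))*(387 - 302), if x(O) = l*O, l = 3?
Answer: -1020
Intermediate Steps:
x(O) = 3*O
x(c(1, 2))*(387 - 302) = (3*(-4))*(387 - 302) = -12*85 = -1020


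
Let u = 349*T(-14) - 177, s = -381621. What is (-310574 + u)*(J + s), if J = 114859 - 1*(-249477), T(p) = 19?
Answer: 5256714200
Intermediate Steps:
J = 364336 (J = 114859 + 249477 = 364336)
u = 6454 (u = 349*19 - 177 = 6631 - 177 = 6454)
(-310574 + u)*(J + s) = (-310574 + 6454)*(364336 - 381621) = -304120*(-17285) = 5256714200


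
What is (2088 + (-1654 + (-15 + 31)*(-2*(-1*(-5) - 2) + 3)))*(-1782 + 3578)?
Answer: 693256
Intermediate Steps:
(2088 + (-1654 + (-15 + 31)*(-2*(-1*(-5) - 2) + 3)))*(-1782 + 3578) = (2088 + (-1654 + 16*(-2*(5 - 2) + 3)))*1796 = (2088 + (-1654 + 16*(-2*3 + 3)))*1796 = (2088 + (-1654 + 16*(-6 + 3)))*1796 = (2088 + (-1654 + 16*(-3)))*1796 = (2088 + (-1654 - 48))*1796 = (2088 - 1702)*1796 = 386*1796 = 693256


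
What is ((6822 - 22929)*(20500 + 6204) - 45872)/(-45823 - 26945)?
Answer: 13442725/2274 ≈ 5911.5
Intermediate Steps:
((6822 - 22929)*(20500 + 6204) - 45872)/(-45823 - 26945) = (-16107*26704 - 45872)/(-72768) = (-430121328 - 45872)*(-1/72768) = -430167200*(-1/72768) = 13442725/2274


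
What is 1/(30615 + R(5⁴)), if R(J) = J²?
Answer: 1/421240 ≈ 2.3739e-6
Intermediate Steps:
1/(30615 + R(5⁴)) = 1/(30615 + (5⁴)²) = 1/(30615 + 625²) = 1/(30615 + 390625) = 1/421240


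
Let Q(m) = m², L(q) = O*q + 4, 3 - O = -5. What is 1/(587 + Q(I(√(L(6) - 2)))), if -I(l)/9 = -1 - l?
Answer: 2359/10473662 - 405*√2/10473662 ≈ 0.00017055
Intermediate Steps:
O = 8 (O = 3 - 1*(-5) = 3 + 5 = 8)
L(q) = 4 + 8*q (L(q) = 8*q + 4 = 4 + 8*q)
I(l) = 9 + 9*l (I(l) = -9*(-1 - l) = 9 + 9*l)
1/(587 + Q(I(√(L(6) - 2)))) = 1/(587 + (9 + 9*√((4 + 8*6) - 2))²) = 1/(587 + (9 + 9*√((4 + 48) - 2))²) = 1/(587 + (9 + 9*√(52 - 2))²) = 1/(587 + (9 + 9*√50)²) = 1/(587 + (9 + 9*(5*√2))²) = 1/(587 + (9 + 45*√2)²)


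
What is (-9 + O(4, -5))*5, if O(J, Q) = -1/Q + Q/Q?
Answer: -39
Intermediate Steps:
O(J, Q) = 1 - 1/Q (O(J, Q) = -1/Q + 1 = 1 - 1/Q)
(-9 + O(4, -5))*5 = (-9 + (-1 - 5)/(-5))*5 = (-9 - ⅕*(-6))*5 = (-9 + 6/5)*5 = -39/5*5 = -39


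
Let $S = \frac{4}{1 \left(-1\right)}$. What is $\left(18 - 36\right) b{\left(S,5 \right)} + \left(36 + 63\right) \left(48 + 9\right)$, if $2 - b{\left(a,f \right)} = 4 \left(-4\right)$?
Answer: $5319$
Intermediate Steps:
$S = -4$ ($S = \frac{4}{-1} = 4 \left(-1\right) = -4$)
$b{\left(a,f \right)} = 18$ ($b{\left(a,f \right)} = 2 - 4 \left(-4\right) = 2 - -16 = 2 + 16 = 18$)
$\left(18 - 36\right) b{\left(S,5 \right)} + \left(36 + 63\right) \left(48 + 9\right) = \left(18 - 36\right) 18 + \left(36 + 63\right) \left(48 + 9\right) = \left(-18\right) 18 + 99 \cdot 57 = -324 + 5643 = 5319$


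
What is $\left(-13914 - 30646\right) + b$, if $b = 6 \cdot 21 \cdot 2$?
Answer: $-44308$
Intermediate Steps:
$b = 252$ ($b = 126 \cdot 2 = 252$)
$\left(-13914 - 30646\right) + b = \left(-13914 - 30646\right) + 252 = -44560 + 252 = -44308$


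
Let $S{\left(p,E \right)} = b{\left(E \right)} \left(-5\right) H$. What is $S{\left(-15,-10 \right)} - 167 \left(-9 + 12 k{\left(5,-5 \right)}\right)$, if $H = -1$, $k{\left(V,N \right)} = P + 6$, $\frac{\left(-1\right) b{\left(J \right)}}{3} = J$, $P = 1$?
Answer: $-12375$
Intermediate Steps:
$b{\left(J \right)} = - 3 J$
$k{\left(V,N \right)} = 7$ ($k{\left(V,N \right)} = 1 + 6 = 7$)
$S{\left(p,E \right)} = - 15 E$ ($S{\left(p,E \right)} = - 3 E \left(-5\right) \left(-1\right) = 15 E \left(-1\right) = - 15 E$)
$S{\left(-15,-10 \right)} - 167 \left(-9 + 12 k{\left(5,-5 \right)}\right) = \left(-15\right) \left(-10\right) - 167 \left(-9 + 12 \cdot 7\right) = 150 - 167 \left(-9 + 84\right) = 150 - 12525 = -12375$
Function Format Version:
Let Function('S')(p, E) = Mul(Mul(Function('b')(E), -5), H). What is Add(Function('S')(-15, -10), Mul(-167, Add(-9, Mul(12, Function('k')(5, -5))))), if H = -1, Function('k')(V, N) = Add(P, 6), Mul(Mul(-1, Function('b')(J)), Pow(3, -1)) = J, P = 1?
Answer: -12375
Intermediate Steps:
Function('b')(J) = Mul(-3, J)
Function('k')(V, N) = 7 (Function('k')(V, N) = Add(1, 6) = 7)
Function('S')(p, E) = Mul(-15, E) (Function('S')(p, E) = Mul(Mul(Mul(-3, E), -5), -1) = Mul(Mul(15, E), -1) = Mul(-15, E))
Add(Function('S')(-15, -10), Mul(-167, Add(-9, Mul(12, Function('k')(5, -5))))) = Add(Mul(-15, -10), Mul(-167, Add(-9, Mul(12, 7)))) = Add(150, Mul(-167, Add(-9, 84))) = Add(150, Mul(-167, 75)) = Add(150, -12525) = -12375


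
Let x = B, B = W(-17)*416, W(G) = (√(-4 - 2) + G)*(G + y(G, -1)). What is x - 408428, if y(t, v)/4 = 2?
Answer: -344780 - 3744*I*√6 ≈ -3.4478e+5 - 9170.9*I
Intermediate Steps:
y(t, v) = 8 (y(t, v) = 4*2 = 8)
W(G) = (8 + G)*(G + I*√6) (W(G) = (√(-4 - 2) + G)*(G + 8) = (√(-6) + G)*(8 + G) = (I*√6 + G)*(8 + G) = (G + I*√6)*(8 + G) = (8 + G)*(G + I*√6))
B = 63648 - 3744*I*√6 (B = ((-17)² + 8*(-17) + 8*I*√6 + I*(-17)*√6)*416 = (289 - 136 + 8*I*√6 - 17*I*√6)*416 = (153 - 9*I*√6)*416 = 63648 - 3744*I*√6 ≈ 63648.0 - 9170.9*I)
x = 63648 - 3744*I*√6 ≈ 63648.0 - 9170.9*I
x - 408428 = (63648 - 3744*I*√6) - 408428 = -344780 - 3744*I*√6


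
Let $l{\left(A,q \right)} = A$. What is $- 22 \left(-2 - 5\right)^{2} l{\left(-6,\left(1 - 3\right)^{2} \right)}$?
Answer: $6468$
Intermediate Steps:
$- 22 \left(-2 - 5\right)^{2} l{\left(-6,\left(1 - 3\right)^{2} \right)} = - 22 \left(-2 - 5\right)^{2} \left(-6\right) = - 22 \left(-7\right)^{2} \left(-6\right) = \left(-22\right) 49 \left(-6\right) = \left(-1078\right) \left(-6\right) = 6468$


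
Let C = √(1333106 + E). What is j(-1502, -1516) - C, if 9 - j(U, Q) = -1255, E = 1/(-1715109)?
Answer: 1264 - √3921463119027137277/1715109 ≈ 109.40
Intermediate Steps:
E = -1/1715109 ≈ -5.8305e-7
C = √3921463119027137277/1715109 (C = √(1333106 - 1/1715109) = √(2286422098553/1715109) = √3921463119027137277/1715109 ≈ 1154.6)
j(U, Q) = 1264 (j(U, Q) = 9 - 1*(-1255) = 9 + 1255 = 1264)
j(-1502, -1516) - C = 1264 - √3921463119027137277/1715109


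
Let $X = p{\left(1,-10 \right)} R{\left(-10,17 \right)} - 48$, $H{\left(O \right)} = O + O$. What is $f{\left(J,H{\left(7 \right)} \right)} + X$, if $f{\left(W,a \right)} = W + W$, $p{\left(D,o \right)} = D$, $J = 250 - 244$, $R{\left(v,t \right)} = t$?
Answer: $-19$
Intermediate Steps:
$J = 6$ ($J = 250 - 244 = 6$)
$H{\left(O \right)} = 2 O$
$f{\left(W,a \right)} = 2 W$
$X = -31$ ($X = 1 \cdot 17 - 48 = 17 - 48 = -31$)
$f{\left(J,H{\left(7 \right)} \right)} + X = 2 \cdot 6 - 31 = 12 - 31 = -19$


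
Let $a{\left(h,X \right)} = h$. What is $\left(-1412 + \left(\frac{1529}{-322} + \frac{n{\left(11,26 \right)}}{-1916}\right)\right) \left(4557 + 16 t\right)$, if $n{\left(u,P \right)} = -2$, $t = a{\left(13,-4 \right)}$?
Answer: $- \frac{520615051395}{77119} \approx -6.7508 \cdot 10^{6}$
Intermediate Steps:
$t = 13$
$\left(-1412 + \left(\frac{1529}{-322} + \frac{n{\left(11,26 \right)}}{-1916}\right)\right) \left(4557 + 16 t\right) = \left(-1412 + \left(\frac{1529}{-322} - \frac{2}{-1916}\right)\right) \left(4557 + 16 \cdot 13\right) = \left(-1412 + \left(1529 \left(- \frac{1}{322}\right) - - \frac{1}{958}\right)\right) \left(4557 + 208\right) = \left(-1412 + \left(- \frac{1529}{322} + \frac{1}{958}\right)\right) 4765 = \left(-1412 - \frac{366115}{77119}\right) 4765 = \left(- \frac{109258143}{77119}\right) 4765 = - \frac{520615051395}{77119}$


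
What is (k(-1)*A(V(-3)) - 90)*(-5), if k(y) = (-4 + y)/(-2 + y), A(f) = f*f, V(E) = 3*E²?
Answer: -5625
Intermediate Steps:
A(f) = f²
k(y) = (-4 + y)/(-2 + y)
(k(-1)*A(V(-3)) - 90)*(-5) = (((-4 - 1)/(-2 - 1))*(3*(-3)²)² - 90)*(-5) = ((-5/(-3))*(3*9)² - 90)*(-5) = (-⅓*(-5)*27² - 90)*(-5) = ((5/3)*729 - 90)*(-5) = (1215 - 90)*(-5) = 1125*(-5) = -5625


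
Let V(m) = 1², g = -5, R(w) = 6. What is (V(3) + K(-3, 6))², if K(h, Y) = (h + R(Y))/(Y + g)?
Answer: 16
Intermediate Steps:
V(m) = 1
K(h, Y) = (6 + h)/(-5 + Y) (K(h, Y) = (h + 6)/(Y - 5) = (6 + h)/(-5 + Y))
(V(3) + K(-3, 6))² = (1 + (6 - 3)/(-5 + 6))² = (1 + 3/1)² = (1 + 1*3)² = (1 + 3)² = 4² = 16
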